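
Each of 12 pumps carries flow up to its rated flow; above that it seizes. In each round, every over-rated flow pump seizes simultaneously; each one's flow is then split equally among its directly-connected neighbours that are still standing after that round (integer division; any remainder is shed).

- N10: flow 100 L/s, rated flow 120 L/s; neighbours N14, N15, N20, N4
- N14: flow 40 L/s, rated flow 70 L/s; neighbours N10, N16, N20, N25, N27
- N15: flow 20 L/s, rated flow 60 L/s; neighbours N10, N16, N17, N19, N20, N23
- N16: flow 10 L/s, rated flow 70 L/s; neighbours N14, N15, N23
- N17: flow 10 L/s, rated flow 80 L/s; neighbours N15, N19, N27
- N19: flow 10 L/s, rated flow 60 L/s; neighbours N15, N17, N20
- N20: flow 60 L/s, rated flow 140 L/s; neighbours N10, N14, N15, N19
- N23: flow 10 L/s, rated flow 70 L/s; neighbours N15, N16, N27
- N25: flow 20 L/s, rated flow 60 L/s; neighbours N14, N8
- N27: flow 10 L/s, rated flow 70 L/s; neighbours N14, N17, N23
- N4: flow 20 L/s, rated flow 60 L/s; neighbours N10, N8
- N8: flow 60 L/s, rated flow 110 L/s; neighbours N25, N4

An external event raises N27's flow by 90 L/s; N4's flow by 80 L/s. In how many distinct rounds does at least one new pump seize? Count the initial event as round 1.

5

Round 1 — N27 at 100 > 70; N4 at 100 > 60. N27, N4 seize.
  N27 sheds 100 L/s to N14, N17, N23: 33 each (1 lost).
    N14: 40+33 = 73 > 70
    N17: 10+33 = 43 ≤ 80
    N23: 10+33 = 43 ≤ 70
  N4 sheds 100 L/s to N10, N8: 50 each.
    N10: 100+50 = 150 > 120
    N8: 60+50 = 110 ≤ 110
Round 2 — N10, N14 seize.
  N10 sheds 150 L/s to N15, N20: 75 each.
    N15: 20+75 = 95 > 60
    N20: 60+75 = 135 ≤ 140
  N14 sheds 73 L/s to N16, N20, N25: 24 each (1 lost).
    N16: 10+24 = 34 ≤ 70
    N20: 135+24 = 159 > 140
    N25: 20+24 = 44 ≤ 60
Round 3 — N15, N20 seize.
  N15 sheds 95 L/s to N16, N17, N19, N23: 23 each (3 lost).
    N16: 34+23 = 57 ≤ 70
    N17: 43+23 = 66 ≤ 80
    N19: 10+23 = 33 ≤ 60
    N23: 43+23 = 66 ≤ 70
  N20 sheds 159 L/s to N19: 159 each.
    N19: 33+159 = 192 > 60
Round 4 — N19 seizes.
  N19 sheds 192 L/s to N17: 192 each.
    N17: 66+192 = 258 > 80
Round 5 — N17 seizes.
  N17 sheds 258 L/s: no online neighbours, lost.
No further seizures.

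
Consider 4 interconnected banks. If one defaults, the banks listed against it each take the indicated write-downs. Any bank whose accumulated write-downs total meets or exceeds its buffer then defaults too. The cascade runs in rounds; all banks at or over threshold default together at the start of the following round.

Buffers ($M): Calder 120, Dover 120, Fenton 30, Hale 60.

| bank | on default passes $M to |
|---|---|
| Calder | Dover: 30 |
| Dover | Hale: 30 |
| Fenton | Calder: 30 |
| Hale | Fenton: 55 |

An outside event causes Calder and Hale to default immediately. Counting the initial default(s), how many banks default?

Round 1 — Calder, Hale default (initial).
  Dover: +30 → 30 < 120
  Fenton: +55 → 55 ≥ 30
Round 2 — Fenton defaults.
No further defaults.

3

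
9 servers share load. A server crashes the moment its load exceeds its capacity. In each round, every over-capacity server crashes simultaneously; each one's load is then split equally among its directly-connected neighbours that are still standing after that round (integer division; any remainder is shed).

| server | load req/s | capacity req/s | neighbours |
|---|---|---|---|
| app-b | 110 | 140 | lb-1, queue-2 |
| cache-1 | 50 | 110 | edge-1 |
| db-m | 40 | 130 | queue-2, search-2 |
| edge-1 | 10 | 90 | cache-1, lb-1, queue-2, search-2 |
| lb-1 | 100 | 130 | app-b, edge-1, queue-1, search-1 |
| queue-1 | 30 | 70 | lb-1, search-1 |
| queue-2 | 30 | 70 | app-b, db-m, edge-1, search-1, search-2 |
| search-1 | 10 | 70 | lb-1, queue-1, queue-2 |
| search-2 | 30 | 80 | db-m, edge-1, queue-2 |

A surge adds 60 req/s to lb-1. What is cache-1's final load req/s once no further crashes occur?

97

Round 1 — lb-1 at 160 > 130. lb-1 crashes.
  lb-1 sheds 160 req/s to app-b, edge-1, queue-1, search-1: 40 each.
    app-b: 110+40 = 150 > 140
    edge-1: 10+40 = 50 ≤ 90
    queue-1: 30+40 = 70 ≤ 70
    search-1: 10+40 = 50 ≤ 70
Round 2 — app-b crashes.
  app-b sheds 150 req/s to queue-2: 150 each.
    queue-2: 30+150 = 180 > 70
Round 3 — queue-2 crashes.
  queue-2 sheds 180 req/s to db-m, edge-1, search-1, search-2: 45 each.
    db-m: 40+45 = 85 ≤ 130
    edge-1: 50+45 = 95 > 90
    search-1: 50+45 = 95 > 70
    search-2: 30+45 = 75 ≤ 80
Round 4 — edge-1, search-1 crash.
  edge-1 sheds 95 req/s to cache-1, search-2: 47 each (1 lost).
    cache-1: 50+47 = 97 ≤ 110
    search-2: 75+47 = 122 > 80
  search-1 sheds 95 req/s to queue-1: 95 each.
    queue-1: 70+95 = 165 > 70
Round 5 — queue-1, search-2 crash.
  queue-1 sheds 165 req/s: no online neighbours, lost.
  search-2 sheds 122 req/s to db-m: 122 each.
    db-m: 85+122 = 207 > 130
Round 6 — db-m crashes.
  db-m sheds 207 req/s: no online neighbours, lost.
No further crashes.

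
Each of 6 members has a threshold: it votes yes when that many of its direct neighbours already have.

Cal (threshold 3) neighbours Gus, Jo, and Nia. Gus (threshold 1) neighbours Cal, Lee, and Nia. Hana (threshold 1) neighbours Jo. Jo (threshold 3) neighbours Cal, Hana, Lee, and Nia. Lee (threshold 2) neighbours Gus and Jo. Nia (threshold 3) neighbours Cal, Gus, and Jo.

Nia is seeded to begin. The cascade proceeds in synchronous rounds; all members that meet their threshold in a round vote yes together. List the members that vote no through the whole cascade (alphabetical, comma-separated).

Cal, Hana, Jo, Lee

Round 1 — Nia votes yes (initial).
Round 2 — checking thresholds:
  Cal: 1 of 3 neighbours < 3, holds.
  Gus: 1 of 3 neighbours ≥ 1, votes yes.
  Jo: 1 of 4 neighbours < 3, holds.
Round 3 — no new yes votes; cascade stops.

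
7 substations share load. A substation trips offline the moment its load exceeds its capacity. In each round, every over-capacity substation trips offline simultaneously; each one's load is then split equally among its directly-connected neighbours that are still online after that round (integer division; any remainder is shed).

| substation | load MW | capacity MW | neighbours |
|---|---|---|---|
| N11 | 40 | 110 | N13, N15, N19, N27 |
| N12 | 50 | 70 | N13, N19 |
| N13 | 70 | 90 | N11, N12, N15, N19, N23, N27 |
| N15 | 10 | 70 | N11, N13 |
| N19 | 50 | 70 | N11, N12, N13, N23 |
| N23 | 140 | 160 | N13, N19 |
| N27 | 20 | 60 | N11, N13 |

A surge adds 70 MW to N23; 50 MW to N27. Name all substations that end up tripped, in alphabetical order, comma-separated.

Round 1 — N23 at 210 > 160; N27 at 70 > 60. N23, N27 trip offline.
  N23 sheds 210 MW to N13, N19: 105 each.
    N13: 70+105 = 175 > 90
    N19: 50+105 = 155 > 70
  N27 sheds 70 MW to N11, N13: 35 each.
    N11: 40+35 = 75 ≤ 110
    N13: 175+35 = 210 > 90
Round 2 — N13, N19 trip offline.
  N13 sheds 210 MW to N11, N12, N15: 70 each.
    N11: 75+70 = 145 > 110
    N12: 50+70 = 120 > 70
    N15: 10+70 = 80 > 70
  N19 sheds 155 MW to N11, N12: 77 each (1 lost).
    N11: 145+77 = 222 > 110
    N12: 120+77 = 197 > 70
Round 3 — N11, N12, N15 trip offline.
  N11 sheds 222 MW: no online neighbours, lost.
  N12 sheds 197 MW: no online neighbours, lost.
  N15 sheds 80 MW: no online neighbours, lost.
No further trips.

N11, N12, N13, N15, N19, N23, N27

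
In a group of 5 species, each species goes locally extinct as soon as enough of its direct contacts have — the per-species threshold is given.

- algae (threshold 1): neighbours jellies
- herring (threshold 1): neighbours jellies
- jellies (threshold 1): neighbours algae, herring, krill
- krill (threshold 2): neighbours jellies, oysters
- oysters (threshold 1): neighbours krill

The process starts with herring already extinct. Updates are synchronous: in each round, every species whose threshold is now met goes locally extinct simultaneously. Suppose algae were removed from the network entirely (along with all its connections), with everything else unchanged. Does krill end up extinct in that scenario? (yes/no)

With algae removed:
Round 1 — herring goes locally extinct (initial).
Round 2 — checking thresholds:
  jellies: 1 of 2 neighbours ≥ 1, goes locally extinct.
Round 3 — no new extinctions; cascade stops.

no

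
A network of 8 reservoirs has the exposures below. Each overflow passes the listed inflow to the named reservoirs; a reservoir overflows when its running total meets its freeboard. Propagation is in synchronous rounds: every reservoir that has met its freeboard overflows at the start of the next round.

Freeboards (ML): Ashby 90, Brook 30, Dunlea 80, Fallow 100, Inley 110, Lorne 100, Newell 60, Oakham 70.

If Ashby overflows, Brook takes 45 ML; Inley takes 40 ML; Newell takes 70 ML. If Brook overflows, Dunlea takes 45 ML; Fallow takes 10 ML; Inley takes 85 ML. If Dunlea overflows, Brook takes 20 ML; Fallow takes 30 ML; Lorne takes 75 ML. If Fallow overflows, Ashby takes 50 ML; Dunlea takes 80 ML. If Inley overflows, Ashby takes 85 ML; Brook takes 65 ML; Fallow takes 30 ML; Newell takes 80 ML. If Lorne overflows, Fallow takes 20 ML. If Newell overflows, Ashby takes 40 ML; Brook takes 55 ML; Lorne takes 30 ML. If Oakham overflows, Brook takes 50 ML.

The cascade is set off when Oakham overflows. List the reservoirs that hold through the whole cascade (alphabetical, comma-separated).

Ashby, Dunlea, Fallow, Inley, Lorne, Newell

Round 1 — Oakham overflows (initial).
  Brook: +50 → 50 ≥ 30
Round 2 — Brook overflows.
  Dunlea: +45 → 45 < 80
  Fallow: +10 → 10 < 100
  Inley: +85 → 85 < 110
No further overflows.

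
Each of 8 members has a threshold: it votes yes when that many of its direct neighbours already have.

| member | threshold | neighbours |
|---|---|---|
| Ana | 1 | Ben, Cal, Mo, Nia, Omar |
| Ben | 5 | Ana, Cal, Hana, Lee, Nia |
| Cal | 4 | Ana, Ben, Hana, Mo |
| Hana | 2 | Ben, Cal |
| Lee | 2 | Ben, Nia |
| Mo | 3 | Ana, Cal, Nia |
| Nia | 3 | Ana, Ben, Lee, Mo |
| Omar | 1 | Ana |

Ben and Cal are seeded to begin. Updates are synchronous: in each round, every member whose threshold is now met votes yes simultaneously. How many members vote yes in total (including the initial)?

Round 1 — Ben, Cal vote yes (initial).
Round 2 — checking thresholds:
  Ana: 2 of 5 neighbours ≥ 1, votes yes.
  Hana: 2 of 2 neighbours ≥ 2, votes yes.
  Lee: 1 of 2 neighbours < 2, not yet.
  Mo: 1 of 3 neighbours < 3, not yet.
  Nia: 1 of 4 neighbours < 3, not yet.
Round 3 — checking thresholds:
  Lee: 1 of 2 neighbours < 2, not yet.
  Mo: 2 of 3 neighbours < 3, not yet.
  Nia: 2 of 4 neighbours < 3, not yet.
  Omar: 1 of 1 neighbours ≥ 1, votes yes.
Round 4 — no new yes votes; cascade stops.

5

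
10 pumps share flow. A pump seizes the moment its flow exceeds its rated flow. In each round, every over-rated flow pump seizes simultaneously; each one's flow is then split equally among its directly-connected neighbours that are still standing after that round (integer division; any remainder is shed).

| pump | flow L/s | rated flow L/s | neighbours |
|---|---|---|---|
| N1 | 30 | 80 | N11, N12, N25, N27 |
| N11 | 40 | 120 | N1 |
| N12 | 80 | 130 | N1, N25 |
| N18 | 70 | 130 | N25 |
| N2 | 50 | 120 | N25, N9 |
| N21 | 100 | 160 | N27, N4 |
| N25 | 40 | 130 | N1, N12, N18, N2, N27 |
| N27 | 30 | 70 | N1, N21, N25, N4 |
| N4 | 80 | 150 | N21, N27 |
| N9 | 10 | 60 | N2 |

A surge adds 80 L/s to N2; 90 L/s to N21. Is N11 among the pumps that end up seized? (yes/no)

Round 1 — N2 at 130 > 120; N21 at 190 > 160. N2, N21 seize.
  N2 sheds 130 L/s to N25, N9: 65 each.
    N25: 40+65 = 105 ≤ 130
    N9: 10+65 = 75 > 60
  N21 sheds 190 L/s to N27, N4: 95 each.
    N27: 30+95 = 125 > 70
    N4: 80+95 = 175 > 150
Round 2 — N27, N4, N9 seize.
  N27 sheds 125 L/s to N1, N25: 62 each (1 lost).
    N1: 30+62 = 92 > 80
    N25: 105+62 = 167 > 130
  N4 sheds 175 L/s: no online neighbours, lost.
  N9 sheds 75 L/s: no online neighbours, lost.
Round 3 — N1, N25 seize.
  N1 sheds 92 L/s to N11, N12: 46 each.
    N11: 40+46 = 86 ≤ 120
    N12: 80+46 = 126 ≤ 130
  N25 sheds 167 L/s to N12, N18: 83 each (1 lost).
    N12: 126+83 = 209 > 130
    N18: 70+83 = 153 > 130
Round 4 — N12, N18 seize.
  N12 sheds 209 L/s: no online neighbours, lost.
  N18 sheds 153 L/s: no online neighbours, lost.
No further seizures.

no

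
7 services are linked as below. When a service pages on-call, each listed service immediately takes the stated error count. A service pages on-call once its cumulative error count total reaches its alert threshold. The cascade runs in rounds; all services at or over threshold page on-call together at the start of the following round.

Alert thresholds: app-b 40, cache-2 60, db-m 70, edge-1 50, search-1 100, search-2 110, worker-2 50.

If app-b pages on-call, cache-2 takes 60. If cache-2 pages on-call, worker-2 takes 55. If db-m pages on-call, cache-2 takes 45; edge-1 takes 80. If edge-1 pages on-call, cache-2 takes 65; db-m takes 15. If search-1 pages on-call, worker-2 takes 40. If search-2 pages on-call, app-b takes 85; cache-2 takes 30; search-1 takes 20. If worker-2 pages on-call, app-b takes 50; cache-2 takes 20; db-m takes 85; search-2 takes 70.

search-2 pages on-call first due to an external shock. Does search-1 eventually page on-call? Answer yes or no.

Round 1 — search-2 pages on-call (initial).
  app-b: +85 → 85 ≥ 40
  cache-2: +30 → 30 < 60
  search-1: +20 → 20 < 100
Round 2 — app-b pages on-call.
  cache-2: +60 → 90 ≥ 60
Round 3 — cache-2 pages on-call.
  worker-2: +55 → 55 ≥ 50
Round 4 — worker-2 pages on-call.
  db-m: +85 → 85 ≥ 70
Round 5 — db-m pages on-call.
  edge-1: +80 → 80 ≥ 50
Round 6 — edge-1 pages on-call.
No further pages.

no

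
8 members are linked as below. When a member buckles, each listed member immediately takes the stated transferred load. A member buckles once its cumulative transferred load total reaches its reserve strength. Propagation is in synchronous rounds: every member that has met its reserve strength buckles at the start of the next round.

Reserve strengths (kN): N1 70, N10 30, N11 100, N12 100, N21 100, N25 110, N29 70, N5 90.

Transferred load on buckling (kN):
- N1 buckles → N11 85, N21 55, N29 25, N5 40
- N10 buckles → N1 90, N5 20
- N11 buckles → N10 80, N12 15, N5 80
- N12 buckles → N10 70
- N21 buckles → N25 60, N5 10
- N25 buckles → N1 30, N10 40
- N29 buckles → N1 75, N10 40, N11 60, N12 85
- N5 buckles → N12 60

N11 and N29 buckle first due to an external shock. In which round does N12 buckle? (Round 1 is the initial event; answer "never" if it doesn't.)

Round 1 — N11, N29 buckle (initial).
  N1: +75 → 75 ≥ 70
  N10: +80+40 → 120 ≥ 30
  N12: +15+85 → 100 ≥ 100
  N5: +80 → 80 < 90
Round 2 — N1, N10, N12 buckle.
  N21: +55 → 55 < 100
  N5: +40+20 → 140 ≥ 90
Round 3 — N5 buckles.
No further bucklings.

2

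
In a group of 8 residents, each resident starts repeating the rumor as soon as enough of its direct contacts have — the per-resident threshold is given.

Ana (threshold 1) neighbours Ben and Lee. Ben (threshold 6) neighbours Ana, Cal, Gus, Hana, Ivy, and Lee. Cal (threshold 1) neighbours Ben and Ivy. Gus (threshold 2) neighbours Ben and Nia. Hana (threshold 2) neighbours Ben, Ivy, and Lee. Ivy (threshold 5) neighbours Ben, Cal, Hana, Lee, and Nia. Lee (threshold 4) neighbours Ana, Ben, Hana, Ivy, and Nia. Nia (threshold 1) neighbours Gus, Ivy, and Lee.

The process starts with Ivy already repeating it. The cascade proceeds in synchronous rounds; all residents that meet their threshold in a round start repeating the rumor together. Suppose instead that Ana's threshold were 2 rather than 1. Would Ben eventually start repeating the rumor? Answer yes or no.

no

With Ana's threshold at 2:
Round 1 — Ivy starts repeating the rumor (initial).
Round 2 — checking thresholds:
  Ben: 1 of 6 neighbours < 6, below threshold.
  Cal: 1 of 2 neighbours ≥ 1, starts repeating the rumor.
  Hana: 1 of 3 neighbours < 2, below threshold.
  Lee: 1 of 5 neighbours < 4, below threshold.
  Nia: 1 of 3 neighbours ≥ 1, starts repeating the rumor.
Round 3 — no new spreads; cascade stops.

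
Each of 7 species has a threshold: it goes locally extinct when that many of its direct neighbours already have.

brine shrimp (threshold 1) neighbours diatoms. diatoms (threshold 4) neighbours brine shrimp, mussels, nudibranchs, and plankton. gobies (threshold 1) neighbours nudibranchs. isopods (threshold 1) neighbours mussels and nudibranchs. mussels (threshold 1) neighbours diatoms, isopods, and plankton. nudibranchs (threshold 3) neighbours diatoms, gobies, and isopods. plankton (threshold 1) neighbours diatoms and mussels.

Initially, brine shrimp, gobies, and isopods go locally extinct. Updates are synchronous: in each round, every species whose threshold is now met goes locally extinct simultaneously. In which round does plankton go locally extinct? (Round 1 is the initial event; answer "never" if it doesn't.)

3

Round 1 — brine shrimp, gobies, isopods go locally extinct (initial).
Round 2 — checking thresholds:
  diatoms: 1 of 4 neighbours < 4, not yet.
  mussels: 1 of 3 neighbours ≥ 1, goes locally extinct.
  nudibranchs: 2 of 3 neighbours < 3, not yet.
Round 3 — checking thresholds:
  diatoms: 2 of 4 neighbours < 4, not yet.
  nudibranchs: 2 of 3 neighbours < 3, not yet.
  plankton: 1 of 2 neighbours ≥ 1, goes locally extinct.
Round 4 — no new extinctions; cascade stops.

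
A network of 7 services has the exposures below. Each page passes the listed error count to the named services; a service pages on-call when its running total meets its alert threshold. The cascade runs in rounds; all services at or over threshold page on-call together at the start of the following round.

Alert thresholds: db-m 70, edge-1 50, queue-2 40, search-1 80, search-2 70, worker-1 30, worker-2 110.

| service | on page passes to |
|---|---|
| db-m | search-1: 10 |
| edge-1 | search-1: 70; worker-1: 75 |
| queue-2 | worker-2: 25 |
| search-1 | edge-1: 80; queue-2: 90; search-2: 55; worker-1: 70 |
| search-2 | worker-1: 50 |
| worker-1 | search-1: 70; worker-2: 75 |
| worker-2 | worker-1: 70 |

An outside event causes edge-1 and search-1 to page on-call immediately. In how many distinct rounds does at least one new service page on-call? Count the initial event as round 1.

Round 1 — edge-1, search-1 page on-call (initial).
  queue-2: +90 → 90 ≥ 40
  search-2: +55 → 55 < 70
  worker-1: +75+70 → 145 ≥ 30
Round 2 — queue-2, worker-1 page on-call.
  worker-2: +25+75 → 100 < 110
No further pages.

2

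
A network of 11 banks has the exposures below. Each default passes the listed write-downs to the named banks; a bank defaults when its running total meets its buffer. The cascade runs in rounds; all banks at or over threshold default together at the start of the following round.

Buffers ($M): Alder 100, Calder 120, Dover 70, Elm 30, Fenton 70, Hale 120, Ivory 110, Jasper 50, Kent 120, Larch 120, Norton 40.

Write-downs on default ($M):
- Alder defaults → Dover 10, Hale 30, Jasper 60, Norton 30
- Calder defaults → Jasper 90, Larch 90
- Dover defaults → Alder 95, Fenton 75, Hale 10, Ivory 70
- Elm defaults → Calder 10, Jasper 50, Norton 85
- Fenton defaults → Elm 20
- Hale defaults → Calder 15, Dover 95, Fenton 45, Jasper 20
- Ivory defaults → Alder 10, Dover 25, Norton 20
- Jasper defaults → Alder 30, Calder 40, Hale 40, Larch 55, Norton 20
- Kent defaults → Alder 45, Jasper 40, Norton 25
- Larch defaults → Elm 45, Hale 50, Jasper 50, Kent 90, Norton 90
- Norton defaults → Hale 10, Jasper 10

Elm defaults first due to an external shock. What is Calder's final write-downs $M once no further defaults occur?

50

Round 1 — Elm defaults (initial).
  Calder: +10 → 10 < 120
  Jasper: +50 → 50 ≥ 50
  Norton: +85 → 85 ≥ 40
Round 2 — Jasper, Norton default.
  Alder: +30 → 30 < 100
  Calder: +40 → 50 < 120
  Hale: +40+10 → 50 < 120
  Larch: +55 → 55 < 120
No further defaults.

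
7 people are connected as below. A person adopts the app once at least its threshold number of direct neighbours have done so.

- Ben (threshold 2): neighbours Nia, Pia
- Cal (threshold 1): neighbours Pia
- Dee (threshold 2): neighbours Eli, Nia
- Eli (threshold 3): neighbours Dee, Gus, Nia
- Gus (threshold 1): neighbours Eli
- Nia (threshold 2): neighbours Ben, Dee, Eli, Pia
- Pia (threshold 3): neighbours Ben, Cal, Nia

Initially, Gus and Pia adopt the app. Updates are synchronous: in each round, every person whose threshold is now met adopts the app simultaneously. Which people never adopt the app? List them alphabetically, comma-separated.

Ben, Dee, Eli, Nia

Round 1 — Gus, Pia adopt the app (initial).
Round 2 — checking thresholds:
  Ben: 1 of 2 neighbours < 2, below threshold.
  Cal: 1 of 1 neighbours ≥ 1, adopts the app.
  Eli: 1 of 3 neighbours < 3, below threshold.
  Nia: 1 of 4 neighbours < 2, below threshold.
Round 3 — no new adoptions; cascade stops.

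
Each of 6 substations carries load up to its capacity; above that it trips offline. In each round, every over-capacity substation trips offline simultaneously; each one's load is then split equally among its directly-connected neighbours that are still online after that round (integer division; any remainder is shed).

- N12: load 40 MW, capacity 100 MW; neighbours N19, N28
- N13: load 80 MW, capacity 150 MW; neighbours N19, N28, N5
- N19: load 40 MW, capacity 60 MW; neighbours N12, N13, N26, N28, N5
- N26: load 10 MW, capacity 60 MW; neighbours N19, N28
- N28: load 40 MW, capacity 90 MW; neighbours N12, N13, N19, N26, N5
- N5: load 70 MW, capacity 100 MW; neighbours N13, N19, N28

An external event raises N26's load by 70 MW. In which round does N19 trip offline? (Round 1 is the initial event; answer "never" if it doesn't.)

Round 1 — N26 at 80 > 60. N26 trips offline.
  N26 sheds 80 MW to N19, N28: 40 each.
    N19: 40+40 = 80 > 60
    N28: 40+40 = 80 ≤ 90
Round 2 — N19 trips offline.
  N19 sheds 80 MW to N12, N13, N28, N5: 20 each.
    N12: 40+20 = 60 ≤ 100
    N13: 80+20 = 100 ≤ 150
    N28: 80+20 = 100 > 90
    N5: 70+20 = 90 ≤ 100
Round 3 — N28 trips offline.
  N28 sheds 100 MW to N12, N13, N5: 33 each (1 lost).
    N12: 60+33 = 93 ≤ 100
    N13: 100+33 = 133 ≤ 150
    N5: 90+33 = 123 > 100
Round 4 — N5 trips offline.
  N5 sheds 123 MW to N13: 123 each.
    N13: 133+123 = 256 > 150
Round 5 — N13 trips offline.
  N13 sheds 256 MW: no online neighbours, lost.
No further trips.

2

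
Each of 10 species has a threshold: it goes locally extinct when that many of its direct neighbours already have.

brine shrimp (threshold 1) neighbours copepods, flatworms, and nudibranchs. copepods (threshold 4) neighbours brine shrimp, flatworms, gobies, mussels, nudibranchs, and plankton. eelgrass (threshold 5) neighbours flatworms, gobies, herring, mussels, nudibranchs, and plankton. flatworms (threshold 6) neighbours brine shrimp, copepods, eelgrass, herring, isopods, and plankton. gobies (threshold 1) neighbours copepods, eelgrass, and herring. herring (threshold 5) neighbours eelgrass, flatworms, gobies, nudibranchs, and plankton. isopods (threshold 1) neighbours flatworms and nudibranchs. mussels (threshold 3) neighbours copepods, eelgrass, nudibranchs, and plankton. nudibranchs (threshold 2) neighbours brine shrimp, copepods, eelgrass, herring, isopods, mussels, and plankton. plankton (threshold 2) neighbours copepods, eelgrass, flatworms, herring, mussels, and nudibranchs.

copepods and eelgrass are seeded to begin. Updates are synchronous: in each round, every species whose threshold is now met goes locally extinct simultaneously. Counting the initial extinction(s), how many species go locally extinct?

8

Round 1 — copepods, eelgrass go locally extinct (initial).
Round 2 — checking thresholds:
  brine shrimp: 1 of 3 neighbours ≥ 1, goes locally extinct.
  flatworms: 2 of 6 neighbours < 6, below threshold.
  gobies: 2 of 3 neighbours ≥ 1, goes locally extinct.
  herring: 1 of 5 neighbours < 5, below threshold.
  mussels: 2 of 4 neighbours < 3, below threshold.
  nudibranchs: 2 of 7 neighbours ≥ 2, goes locally extinct.
  plankton: 2 of 6 neighbours ≥ 2, goes locally extinct.
Round 3 — checking thresholds:
  flatworms: 4 of 6 neighbours < 6, below threshold.
  herring: 4 of 5 neighbours < 5, below threshold.
  isopods: 1 of 2 neighbours ≥ 1, goes locally extinct.
  mussels: 4 of 4 neighbours ≥ 3, goes locally extinct.
Round 4 — no new extinctions; cascade stops.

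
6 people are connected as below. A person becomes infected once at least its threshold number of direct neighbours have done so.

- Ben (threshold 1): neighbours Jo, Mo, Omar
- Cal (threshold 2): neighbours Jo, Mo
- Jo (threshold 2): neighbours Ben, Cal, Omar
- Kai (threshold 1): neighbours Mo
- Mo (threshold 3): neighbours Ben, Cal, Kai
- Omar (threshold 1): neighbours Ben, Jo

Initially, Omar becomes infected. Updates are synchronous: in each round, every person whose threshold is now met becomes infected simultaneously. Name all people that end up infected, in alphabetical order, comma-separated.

Ben, Jo, Omar

Round 1 — Omar becomes infected (initial).
Round 2 — checking thresholds:
  Ben: 1 of 3 neighbours ≥ 1, becomes infected.
  Jo: 1 of 3 neighbours < 2, holds.
Round 3 — checking thresholds:
  Jo: 2 of 3 neighbours ≥ 2, becomes infected.
  Mo: 1 of 3 neighbours < 3, holds.
Round 4 — no new infections; cascade stops.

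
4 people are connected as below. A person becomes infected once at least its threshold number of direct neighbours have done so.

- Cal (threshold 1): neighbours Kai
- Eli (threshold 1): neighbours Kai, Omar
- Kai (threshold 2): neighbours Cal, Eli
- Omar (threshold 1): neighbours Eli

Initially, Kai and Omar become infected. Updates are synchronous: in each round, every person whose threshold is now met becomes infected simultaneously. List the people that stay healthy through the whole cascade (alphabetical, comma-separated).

Round 1 — Kai, Omar become infected (initial).
Round 2 — checking thresholds:
  Cal: 1 of 1 neighbours ≥ 1, becomes infected.
  Eli: 2 of 2 neighbours ≥ 1, becomes infected.
Round 3 — no new infections; cascade stops.

none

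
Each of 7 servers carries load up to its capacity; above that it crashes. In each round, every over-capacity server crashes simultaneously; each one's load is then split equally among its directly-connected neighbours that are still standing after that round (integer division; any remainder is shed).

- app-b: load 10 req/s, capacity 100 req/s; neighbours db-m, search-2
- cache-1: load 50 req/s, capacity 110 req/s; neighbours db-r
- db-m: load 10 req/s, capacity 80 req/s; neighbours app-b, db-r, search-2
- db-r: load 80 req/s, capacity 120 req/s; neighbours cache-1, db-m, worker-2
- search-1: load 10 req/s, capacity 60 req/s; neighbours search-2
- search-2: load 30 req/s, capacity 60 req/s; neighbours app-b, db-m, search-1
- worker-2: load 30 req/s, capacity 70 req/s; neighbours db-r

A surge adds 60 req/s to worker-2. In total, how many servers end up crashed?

Round 1 — worker-2 at 90 > 70. worker-2 crashes.
  worker-2 sheds 90 req/s to db-r: 90 each.
    db-r: 80+90 = 170 > 120
Round 2 — db-r crashes.
  db-r sheds 170 req/s to cache-1, db-m: 85 each.
    cache-1: 50+85 = 135 > 110
    db-m: 10+85 = 95 > 80
Round 3 — cache-1, db-m crash.
  cache-1 sheds 135 req/s: no online neighbours, lost.
  db-m sheds 95 req/s to app-b, search-2: 47 each (1 lost).
    app-b: 10+47 = 57 ≤ 100
    search-2: 30+47 = 77 > 60
Round 4 — search-2 crashes.
  search-2 sheds 77 req/s to app-b, search-1: 38 each (1 lost).
    app-b: 57+38 = 95 ≤ 100
    search-1: 10+38 = 48 ≤ 60
No further crashes.

5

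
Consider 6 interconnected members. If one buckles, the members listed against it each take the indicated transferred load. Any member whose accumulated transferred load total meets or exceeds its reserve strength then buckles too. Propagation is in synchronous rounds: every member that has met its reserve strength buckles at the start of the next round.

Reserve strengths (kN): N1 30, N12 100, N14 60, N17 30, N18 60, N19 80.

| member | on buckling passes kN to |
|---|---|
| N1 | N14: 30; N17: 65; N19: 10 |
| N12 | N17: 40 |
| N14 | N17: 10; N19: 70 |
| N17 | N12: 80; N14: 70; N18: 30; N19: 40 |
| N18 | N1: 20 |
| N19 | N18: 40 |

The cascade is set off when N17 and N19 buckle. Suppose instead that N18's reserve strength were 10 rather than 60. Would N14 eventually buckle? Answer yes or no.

With N18's reserve strength at 10:
Round 1 — N17, N19 buckle (initial).
  N12: +80 → 80 < 100
  N14: +70 → 70 ≥ 60
  N18: +30+40 → 70 ≥ 10
Round 2 — N14, N18 buckle.
  N1: +20 → 20 < 30
No further bucklings.

yes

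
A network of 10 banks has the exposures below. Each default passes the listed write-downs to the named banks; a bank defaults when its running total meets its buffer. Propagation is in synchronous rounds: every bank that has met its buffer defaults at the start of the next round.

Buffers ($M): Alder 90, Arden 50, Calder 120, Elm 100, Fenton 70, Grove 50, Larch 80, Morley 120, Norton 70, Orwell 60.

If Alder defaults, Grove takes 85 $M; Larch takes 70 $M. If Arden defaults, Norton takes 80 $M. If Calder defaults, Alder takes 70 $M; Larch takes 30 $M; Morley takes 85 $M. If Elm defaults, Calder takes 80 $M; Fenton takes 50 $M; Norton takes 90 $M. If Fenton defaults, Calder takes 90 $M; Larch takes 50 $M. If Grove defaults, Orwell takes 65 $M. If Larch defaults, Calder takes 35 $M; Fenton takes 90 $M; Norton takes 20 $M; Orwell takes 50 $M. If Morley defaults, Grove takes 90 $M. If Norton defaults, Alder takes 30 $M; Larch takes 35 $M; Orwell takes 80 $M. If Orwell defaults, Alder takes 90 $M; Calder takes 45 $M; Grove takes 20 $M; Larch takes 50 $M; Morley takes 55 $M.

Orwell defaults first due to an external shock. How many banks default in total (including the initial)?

Round 1 — Orwell defaults (initial).
  Alder: +90 → 90 ≥ 90
  Calder: +45 → 45 < 120
  Grove: +20 → 20 < 50
  Larch: +50 → 50 < 80
  Morley: +55 → 55 < 120
Round 2 — Alder defaults.
  Grove: +85 → 105 ≥ 50
  Larch: +70 → 120 ≥ 80
Round 3 — Grove, Larch default.
  Calder: +35 → 80 < 120
  Fenton: +90 → 90 ≥ 70
  Norton: +20 → 20 < 70
Round 4 — Fenton defaults.
  Calder: +90 → 170 ≥ 120
Round 5 — Calder defaults.
  Morley: +85 → 140 ≥ 120
Round 6 — Morley defaults.
No further defaults.

7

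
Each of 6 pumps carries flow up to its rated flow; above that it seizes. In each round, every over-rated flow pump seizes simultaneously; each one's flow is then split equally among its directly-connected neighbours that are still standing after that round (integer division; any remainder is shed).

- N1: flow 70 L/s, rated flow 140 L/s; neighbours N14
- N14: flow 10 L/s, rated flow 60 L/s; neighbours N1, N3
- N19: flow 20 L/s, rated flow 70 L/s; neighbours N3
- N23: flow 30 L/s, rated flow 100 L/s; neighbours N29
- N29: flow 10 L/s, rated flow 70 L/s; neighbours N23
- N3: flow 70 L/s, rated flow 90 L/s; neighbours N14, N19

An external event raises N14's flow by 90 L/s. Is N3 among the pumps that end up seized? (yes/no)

yes

Round 1 — N14 at 100 > 60. N14 seizes.
  N14 sheds 100 L/s to N1, N3: 50 each.
    N1: 70+50 = 120 ≤ 140
    N3: 70+50 = 120 > 90
Round 2 — N3 seizes.
  N3 sheds 120 L/s to N19: 120 each.
    N19: 20+120 = 140 > 70
Round 3 — N19 seizes.
  N19 sheds 140 L/s: no online neighbours, lost.
No further seizures.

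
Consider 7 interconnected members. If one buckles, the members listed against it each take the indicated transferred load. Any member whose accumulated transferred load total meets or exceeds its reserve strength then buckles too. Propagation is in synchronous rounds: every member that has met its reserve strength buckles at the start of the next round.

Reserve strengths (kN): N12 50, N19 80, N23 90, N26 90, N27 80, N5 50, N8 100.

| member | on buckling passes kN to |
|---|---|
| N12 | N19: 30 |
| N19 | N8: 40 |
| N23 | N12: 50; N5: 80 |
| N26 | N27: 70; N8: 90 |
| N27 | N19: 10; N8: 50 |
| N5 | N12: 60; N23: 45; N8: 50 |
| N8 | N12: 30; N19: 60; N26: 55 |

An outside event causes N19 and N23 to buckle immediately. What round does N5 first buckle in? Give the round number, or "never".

Round 1 — N19, N23 buckle (initial).
  N12: +50 → 50 ≥ 50
  N5: +80 → 80 ≥ 50
  N8: +40 → 40 < 100
Round 2 — N12, N5 buckle.
  N8: +50 → 90 < 100
No further bucklings.

2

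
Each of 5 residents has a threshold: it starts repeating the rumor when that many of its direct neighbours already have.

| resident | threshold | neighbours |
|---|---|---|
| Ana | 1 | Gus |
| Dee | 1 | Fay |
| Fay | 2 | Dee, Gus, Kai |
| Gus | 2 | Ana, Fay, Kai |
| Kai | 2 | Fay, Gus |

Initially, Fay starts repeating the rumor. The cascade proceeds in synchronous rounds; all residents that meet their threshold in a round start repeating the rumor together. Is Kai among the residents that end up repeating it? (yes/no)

no

Round 1 — Fay starts repeating the rumor (initial).
Round 2 — checking thresholds:
  Dee: 1 of 1 neighbours ≥ 1, starts repeating the rumor.
  Gus: 1 of 3 neighbours < 2, below threshold.
  Kai: 1 of 2 neighbours < 2, below threshold.
Round 3 — no new spreads; cascade stops.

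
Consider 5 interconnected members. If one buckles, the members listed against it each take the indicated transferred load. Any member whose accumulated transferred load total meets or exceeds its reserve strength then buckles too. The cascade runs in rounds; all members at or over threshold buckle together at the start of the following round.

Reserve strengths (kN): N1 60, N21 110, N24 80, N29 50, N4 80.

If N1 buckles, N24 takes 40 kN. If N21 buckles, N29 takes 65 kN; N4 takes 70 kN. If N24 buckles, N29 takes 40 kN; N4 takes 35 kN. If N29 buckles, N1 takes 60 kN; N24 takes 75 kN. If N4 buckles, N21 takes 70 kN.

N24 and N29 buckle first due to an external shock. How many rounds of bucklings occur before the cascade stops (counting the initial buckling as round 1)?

Round 1 — N24, N29 buckle (initial).
  N1: +60 → 60 ≥ 60
  N4: +35 → 35 < 80
Round 2 — N1 buckles.
No further bucklings.

2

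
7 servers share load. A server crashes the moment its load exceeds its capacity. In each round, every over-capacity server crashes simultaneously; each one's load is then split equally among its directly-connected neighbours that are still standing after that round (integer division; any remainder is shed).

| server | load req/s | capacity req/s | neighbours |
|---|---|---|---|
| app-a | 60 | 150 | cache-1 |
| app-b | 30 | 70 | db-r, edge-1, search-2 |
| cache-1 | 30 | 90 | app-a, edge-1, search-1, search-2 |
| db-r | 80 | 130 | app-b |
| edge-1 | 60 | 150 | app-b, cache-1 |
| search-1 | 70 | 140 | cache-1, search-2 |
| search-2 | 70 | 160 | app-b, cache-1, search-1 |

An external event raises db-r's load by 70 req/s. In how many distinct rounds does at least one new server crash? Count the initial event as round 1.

2

Round 1 — db-r at 150 > 130. db-r crashes.
  db-r sheds 150 req/s to app-b: 150 each.
    app-b: 30+150 = 180 > 70
Round 2 — app-b crashes.
  app-b sheds 180 req/s to edge-1, search-2: 90 each.
    edge-1: 60+90 = 150 ≤ 150
    search-2: 70+90 = 160 ≤ 160
No further crashes.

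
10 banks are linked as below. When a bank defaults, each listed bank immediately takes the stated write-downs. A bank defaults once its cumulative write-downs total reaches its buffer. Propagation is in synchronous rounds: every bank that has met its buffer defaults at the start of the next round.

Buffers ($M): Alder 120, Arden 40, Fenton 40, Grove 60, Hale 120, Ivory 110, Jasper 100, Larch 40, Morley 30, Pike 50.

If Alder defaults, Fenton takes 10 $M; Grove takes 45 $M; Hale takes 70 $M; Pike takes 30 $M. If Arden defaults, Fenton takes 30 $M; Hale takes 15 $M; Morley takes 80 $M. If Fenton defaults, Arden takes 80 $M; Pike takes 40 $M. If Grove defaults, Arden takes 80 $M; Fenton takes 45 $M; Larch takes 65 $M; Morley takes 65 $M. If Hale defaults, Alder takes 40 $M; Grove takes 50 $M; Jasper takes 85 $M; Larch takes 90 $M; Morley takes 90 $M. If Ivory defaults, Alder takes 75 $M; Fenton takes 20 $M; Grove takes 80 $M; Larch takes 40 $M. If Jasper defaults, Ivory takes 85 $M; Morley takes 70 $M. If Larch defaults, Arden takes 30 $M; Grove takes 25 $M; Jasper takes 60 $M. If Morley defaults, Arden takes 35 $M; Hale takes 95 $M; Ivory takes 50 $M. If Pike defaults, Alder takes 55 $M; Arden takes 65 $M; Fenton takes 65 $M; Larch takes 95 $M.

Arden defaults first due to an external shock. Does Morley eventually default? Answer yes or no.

yes

Round 1 — Arden defaults (initial).
  Fenton: +30 → 30 < 40
  Hale: +15 → 15 < 120
  Morley: +80 → 80 ≥ 30
Round 2 — Morley defaults.
  Hale: +95 → 110 < 120
  Ivory: +50 → 50 < 110
No further defaults.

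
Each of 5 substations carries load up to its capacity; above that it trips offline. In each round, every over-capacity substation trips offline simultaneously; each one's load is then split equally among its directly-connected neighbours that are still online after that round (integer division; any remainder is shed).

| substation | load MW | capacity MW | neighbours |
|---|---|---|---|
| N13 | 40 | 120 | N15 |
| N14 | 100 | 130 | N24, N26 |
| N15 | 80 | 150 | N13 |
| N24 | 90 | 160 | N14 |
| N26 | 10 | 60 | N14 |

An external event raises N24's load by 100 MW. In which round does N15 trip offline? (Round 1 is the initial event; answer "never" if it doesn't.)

Round 1 — N24 at 190 > 160. N24 trips offline.
  N24 sheds 190 MW to N14: 190 each.
    N14: 100+190 = 290 > 130
Round 2 — N14 trips offline.
  N14 sheds 290 MW to N26: 290 each.
    N26: 10+290 = 300 > 60
Round 3 — N26 trips offline.
  N26 sheds 300 MW: no online neighbours, lost.
No further trips.

never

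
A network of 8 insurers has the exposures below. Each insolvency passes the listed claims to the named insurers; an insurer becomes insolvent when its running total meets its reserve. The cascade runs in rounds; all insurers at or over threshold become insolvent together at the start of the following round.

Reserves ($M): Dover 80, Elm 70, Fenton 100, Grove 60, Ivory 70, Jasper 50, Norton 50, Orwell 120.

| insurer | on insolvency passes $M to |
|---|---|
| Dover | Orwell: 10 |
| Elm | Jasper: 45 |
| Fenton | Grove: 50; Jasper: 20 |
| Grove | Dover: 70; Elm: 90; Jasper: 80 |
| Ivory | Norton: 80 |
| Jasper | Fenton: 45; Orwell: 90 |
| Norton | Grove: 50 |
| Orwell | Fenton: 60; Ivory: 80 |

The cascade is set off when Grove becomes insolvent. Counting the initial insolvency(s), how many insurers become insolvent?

Round 1 — Grove becomes insolvent (initial).
  Dover: +70 → 70 < 80
  Elm: +90 → 90 ≥ 70
  Jasper: +80 → 80 ≥ 50
Round 2 — Elm, Jasper become insolvent.
  Fenton: +45 → 45 < 100
  Orwell: +90 → 90 < 120
No further insolvencies.

3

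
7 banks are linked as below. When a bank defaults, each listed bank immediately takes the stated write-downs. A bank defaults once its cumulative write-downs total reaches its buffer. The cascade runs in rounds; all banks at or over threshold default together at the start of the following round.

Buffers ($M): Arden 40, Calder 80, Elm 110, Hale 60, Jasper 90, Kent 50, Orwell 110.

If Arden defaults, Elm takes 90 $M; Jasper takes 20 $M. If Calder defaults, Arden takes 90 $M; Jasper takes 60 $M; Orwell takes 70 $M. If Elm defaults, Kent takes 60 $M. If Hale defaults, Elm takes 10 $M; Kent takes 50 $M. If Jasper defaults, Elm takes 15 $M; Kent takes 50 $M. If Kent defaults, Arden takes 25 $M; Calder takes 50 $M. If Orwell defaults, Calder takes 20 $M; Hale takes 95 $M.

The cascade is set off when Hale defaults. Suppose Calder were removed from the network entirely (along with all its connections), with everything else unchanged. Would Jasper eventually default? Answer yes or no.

With Calder removed:
Round 1 — Hale defaults (initial).
  Elm: +10 → 10 < 110
  Kent: +50 → 50 ≥ 50
Round 2 — Kent defaults.
  Arden: +25 → 25 < 40
No further defaults.

no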